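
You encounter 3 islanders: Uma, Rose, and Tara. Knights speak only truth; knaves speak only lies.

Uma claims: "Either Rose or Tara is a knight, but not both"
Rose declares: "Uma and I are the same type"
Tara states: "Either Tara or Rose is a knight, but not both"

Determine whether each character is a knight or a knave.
Uma is a knight.
Rose is a knave.
Tara is a knight.

Verification:
- Uma (knight) says "Either Rose or Tara is a knight, but not both" - this is TRUE because Rose is a knave and Tara is a knight.
- Rose (knave) says "Uma and I are the same type" - this is FALSE (a lie) because Rose is a knave and Uma is a knight.
- Tara (knight) says "Either Tara or Rose is a knight, but not both" - this is TRUE because Tara is a knight and Rose is a knave.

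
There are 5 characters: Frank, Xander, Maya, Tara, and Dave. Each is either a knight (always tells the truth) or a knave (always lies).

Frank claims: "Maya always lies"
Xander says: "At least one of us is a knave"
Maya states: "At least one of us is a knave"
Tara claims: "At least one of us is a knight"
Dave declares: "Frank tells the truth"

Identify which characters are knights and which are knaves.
Frank is a knave.
Xander is a knight.
Maya is a knight.
Tara is a knight.
Dave is a knave.

Verification:
- Frank (knave) says "Maya always lies" - this is FALSE (a lie) because Maya is a knight.
- Xander (knight) says "At least one of us is a knave" - this is TRUE because Frank and Dave are knaves.
- Maya (knight) says "At least one of us is a knave" - this is TRUE because Frank and Dave are knaves.
- Tara (knight) says "At least one of us is a knight" - this is TRUE because Xander, Maya, and Tara are knights.
- Dave (knave) says "Frank tells the truth" - this is FALSE (a lie) because Frank is a knave.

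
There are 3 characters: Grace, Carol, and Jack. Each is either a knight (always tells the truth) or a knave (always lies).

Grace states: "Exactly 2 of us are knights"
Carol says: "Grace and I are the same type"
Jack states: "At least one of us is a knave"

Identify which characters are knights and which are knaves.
Grace is a knight.
Carol is a knave.
Jack is a knight.

Verification:
- Grace (knight) says "Exactly 2 of us are knights" - this is TRUE because there are 2 knights.
- Carol (knave) says "Grace and I are the same type" - this is FALSE (a lie) because Carol is a knave and Grace is a knight.
- Jack (knight) says "At least one of us is a knave" - this is TRUE because Carol is a knave.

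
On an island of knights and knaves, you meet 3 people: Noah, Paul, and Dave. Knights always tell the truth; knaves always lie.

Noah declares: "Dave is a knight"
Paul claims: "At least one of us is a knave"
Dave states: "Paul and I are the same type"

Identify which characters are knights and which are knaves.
Noah is a knave.
Paul is a knight.
Dave is a knave.

Verification:
- Noah (knave) says "Dave is a knight" - this is FALSE (a lie) because Dave is a knave.
- Paul (knight) says "At least one of us is a knave" - this is TRUE because Noah and Dave are knaves.
- Dave (knave) says "Paul and I are the same type" - this is FALSE (a lie) because Dave is a knave and Paul is a knight.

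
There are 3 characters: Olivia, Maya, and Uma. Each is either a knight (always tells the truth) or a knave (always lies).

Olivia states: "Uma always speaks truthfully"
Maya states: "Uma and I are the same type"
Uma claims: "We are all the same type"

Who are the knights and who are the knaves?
Olivia is a knight.
Maya is a knight.
Uma is a knight.

Verification:
- Olivia (knight) says "Uma always speaks truthfully" - this is TRUE because Uma is a knight.
- Maya (knight) says "Uma and I are the same type" - this is TRUE because Maya is a knight and Uma is a knight.
- Uma (knight) says "We are all the same type" - this is TRUE because Olivia, Maya, and Uma are knights.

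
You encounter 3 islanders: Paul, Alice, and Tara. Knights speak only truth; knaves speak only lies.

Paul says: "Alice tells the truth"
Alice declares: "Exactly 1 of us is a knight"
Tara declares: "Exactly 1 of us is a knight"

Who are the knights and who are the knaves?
Paul is a knave.
Alice is a knave.
Tara is a knave.

Verification:
- Paul (knave) says "Alice tells the truth" - this is FALSE (a lie) because Alice is a knave.
- Alice (knave) says "Exactly 1 of us is a knight" - this is FALSE (a lie) because there are 0 knights.
- Tara (knave) says "Exactly 1 of us is a knight" - this is FALSE (a lie) because there are 0 knights.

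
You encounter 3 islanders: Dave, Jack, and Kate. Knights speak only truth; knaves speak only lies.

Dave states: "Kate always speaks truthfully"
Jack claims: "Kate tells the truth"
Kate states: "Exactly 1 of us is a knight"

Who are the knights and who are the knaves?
Dave is a knave.
Jack is a knave.
Kate is a knave.

Verification:
- Dave (knave) says "Kate always speaks truthfully" - this is FALSE (a lie) because Kate is a knave.
- Jack (knave) says "Kate tells the truth" - this is FALSE (a lie) because Kate is a knave.
- Kate (knave) says "Exactly 1 of us is a knight" - this is FALSE (a lie) because there are 0 knights.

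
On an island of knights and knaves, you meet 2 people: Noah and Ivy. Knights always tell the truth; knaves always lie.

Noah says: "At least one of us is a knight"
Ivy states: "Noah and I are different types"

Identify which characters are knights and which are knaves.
Noah is a knave.
Ivy is a knave.

Verification:
- Noah (knave) says "At least one of us is a knight" - this is FALSE (a lie) because no one is a knight.
- Ivy (knave) says "Noah and I are different types" - this is FALSE (a lie) because Ivy is a knave and Noah is a knave.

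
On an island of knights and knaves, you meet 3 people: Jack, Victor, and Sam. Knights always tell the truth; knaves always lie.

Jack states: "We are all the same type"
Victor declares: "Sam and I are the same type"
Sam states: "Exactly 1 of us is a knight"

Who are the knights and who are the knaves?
Jack is a knave.
Victor is a knave.
Sam is a knight.

Verification:
- Jack (knave) says "We are all the same type" - this is FALSE (a lie) because Sam is a knight and Jack and Victor are knaves.
- Victor (knave) says "Sam and I are the same type" - this is FALSE (a lie) because Victor is a knave and Sam is a knight.
- Sam (knight) says "Exactly 1 of us is a knight" - this is TRUE because there are 1 knights.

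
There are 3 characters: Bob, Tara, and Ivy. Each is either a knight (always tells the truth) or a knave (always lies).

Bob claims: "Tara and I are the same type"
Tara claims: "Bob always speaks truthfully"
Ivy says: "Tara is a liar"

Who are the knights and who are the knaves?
Bob is a knight.
Tara is a knight.
Ivy is a knave.

Verification:
- Bob (knight) says "Tara and I are the same type" - this is TRUE because Bob is a knight and Tara is a knight.
- Tara (knight) says "Bob always speaks truthfully" - this is TRUE because Bob is a knight.
- Ivy (knave) says "Tara is a liar" - this is FALSE (a lie) because Tara is a knight.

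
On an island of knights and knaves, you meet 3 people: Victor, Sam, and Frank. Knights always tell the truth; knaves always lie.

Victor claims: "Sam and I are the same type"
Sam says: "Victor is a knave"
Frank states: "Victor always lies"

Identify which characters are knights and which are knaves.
Victor is a knave.
Sam is a knight.
Frank is a knight.

Verification:
- Victor (knave) says "Sam and I are the same type" - this is FALSE (a lie) because Victor is a knave and Sam is a knight.
- Sam (knight) says "Victor is a knave" - this is TRUE because Victor is a knave.
- Frank (knight) says "Victor always lies" - this is TRUE because Victor is a knave.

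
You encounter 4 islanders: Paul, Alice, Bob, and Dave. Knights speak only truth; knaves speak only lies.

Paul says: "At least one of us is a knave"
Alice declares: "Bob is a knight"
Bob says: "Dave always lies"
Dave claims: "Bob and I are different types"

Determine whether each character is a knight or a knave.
Paul is a knight.
Alice is a knave.
Bob is a knave.
Dave is a knight.

Verification:
- Paul (knight) says "At least one of us is a knave" - this is TRUE because Alice and Bob are knaves.
- Alice (knave) says "Bob is a knight" - this is FALSE (a lie) because Bob is a knave.
- Bob (knave) says "Dave always lies" - this is FALSE (a lie) because Dave is a knight.
- Dave (knight) says "Bob and I are different types" - this is TRUE because Dave is a knight and Bob is a knave.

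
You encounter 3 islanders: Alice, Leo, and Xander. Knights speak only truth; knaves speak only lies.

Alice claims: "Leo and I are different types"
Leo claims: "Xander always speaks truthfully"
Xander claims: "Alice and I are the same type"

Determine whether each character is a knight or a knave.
Alice is a knight.
Leo is a knave.
Xander is a knave.

Verification:
- Alice (knight) says "Leo and I are different types" - this is TRUE because Alice is a knight and Leo is a knave.
- Leo (knave) says "Xander always speaks truthfully" - this is FALSE (a lie) because Xander is a knave.
- Xander (knave) says "Alice and I are the same type" - this is FALSE (a lie) because Xander is a knave and Alice is a knight.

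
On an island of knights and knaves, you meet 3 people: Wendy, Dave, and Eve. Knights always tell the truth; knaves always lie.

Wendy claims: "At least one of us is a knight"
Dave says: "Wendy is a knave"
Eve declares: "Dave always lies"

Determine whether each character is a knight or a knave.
Wendy is a knight.
Dave is a knave.
Eve is a knight.

Verification:
- Wendy (knight) says "At least one of us is a knight" - this is TRUE because Wendy and Eve are knights.
- Dave (knave) says "Wendy is a knave" - this is FALSE (a lie) because Wendy is a knight.
- Eve (knight) says "Dave always lies" - this is TRUE because Dave is a knave.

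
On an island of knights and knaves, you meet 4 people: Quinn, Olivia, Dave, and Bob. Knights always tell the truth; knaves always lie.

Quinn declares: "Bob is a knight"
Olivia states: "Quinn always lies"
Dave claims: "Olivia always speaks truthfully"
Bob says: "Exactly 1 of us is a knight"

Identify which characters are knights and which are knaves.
Quinn is a knave.
Olivia is a knight.
Dave is a knight.
Bob is a knave.

Verification:
- Quinn (knave) says "Bob is a knight" - this is FALSE (a lie) because Bob is a knave.
- Olivia (knight) says "Quinn always lies" - this is TRUE because Quinn is a knave.
- Dave (knight) says "Olivia always speaks truthfully" - this is TRUE because Olivia is a knight.
- Bob (knave) says "Exactly 1 of us is a knight" - this is FALSE (a lie) because there are 2 knights.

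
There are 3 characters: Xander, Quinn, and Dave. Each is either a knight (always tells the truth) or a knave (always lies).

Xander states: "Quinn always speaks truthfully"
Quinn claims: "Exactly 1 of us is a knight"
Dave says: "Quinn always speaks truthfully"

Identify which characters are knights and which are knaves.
Xander is a knave.
Quinn is a knave.
Dave is a knave.

Verification:
- Xander (knave) says "Quinn always speaks truthfully" - this is FALSE (a lie) because Quinn is a knave.
- Quinn (knave) says "Exactly 1 of us is a knight" - this is FALSE (a lie) because there are 0 knights.
- Dave (knave) says "Quinn always speaks truthfully" - this is FALSE (a lie) because Quinn is a knave.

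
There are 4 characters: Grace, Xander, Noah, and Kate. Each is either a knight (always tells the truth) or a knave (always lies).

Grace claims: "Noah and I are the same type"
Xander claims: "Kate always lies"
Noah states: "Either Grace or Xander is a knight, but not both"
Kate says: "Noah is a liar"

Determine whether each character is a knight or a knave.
Grace is a knave.
Xander is a knight.
Noah is a knight.
Kate is a knave.

Verification:
- Grace (knave) says "Noah and I are the same type" - this is FALSE (a lie) because Grace is a knave and Noah is a knight.
- Xander (knight) says "Kate always lies" - this is TRUE because Kate is a knave.
- Noah (knight) says "Either Grace or Xander is a knight, but not both" - this is TRUE because Grace is a knave and Xander is a knight.
- Kate (knave) says "Noah is a liar" - this is FALSE (a lie) because Noah is a knight.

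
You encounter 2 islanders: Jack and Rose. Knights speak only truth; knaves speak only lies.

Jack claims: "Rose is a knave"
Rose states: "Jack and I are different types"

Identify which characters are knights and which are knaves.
Jack is a knave.
Rose is a knight.

Verification:
- Jack (knave) says "Rose is a knave" - this is FALSE (a lie) because Rose is a knight.
- Rose (knight) says "Jack and I are different types" - this is TRUE because Rose is a knight and Jack is a knave.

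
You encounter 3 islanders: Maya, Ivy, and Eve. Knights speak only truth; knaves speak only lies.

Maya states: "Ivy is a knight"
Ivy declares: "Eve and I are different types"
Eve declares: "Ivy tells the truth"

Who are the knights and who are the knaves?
Maya is a knave.
Ivy is a knave.
Eve is a knave.

Verification:
- Maya (knave) says "Ivy is a knight" - this is FALSE (a lie) because Ivy is a knave.
- Ivy (knave) says "Eve and I are different types" - this is FALSE (a lie) because Ivy is a knave and Eve is a knave.
- Eve (knave) says "Ivy tells the truth" - this is FALSE (a lie) because Ivy is a knave.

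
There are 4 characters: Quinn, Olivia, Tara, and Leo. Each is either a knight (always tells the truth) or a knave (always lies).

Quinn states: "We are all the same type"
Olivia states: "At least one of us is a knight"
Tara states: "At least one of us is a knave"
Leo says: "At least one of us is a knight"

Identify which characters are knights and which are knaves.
Quinn is a knave.
Olivia is a knight.
Tara is a knight.
Leo is a knight.

Verification:
- Quinn (knave) says "We are all the same type" - this is FALSE (a lie) because Olivia, Tara, and Leo are knights and Quinn is a knave.
- Olivia (knight) says "At least one of us is a knight" - this is TRUE because Olivia, Tara, and Leo are knights.
- Tara (knight) says "At least one of us is a knave" - this is TRUE because Quinn is a knave.
- Leo (knight) says "At least one of us is a knight" - this is TRUE because Olivia, Tara, and Leo are knights.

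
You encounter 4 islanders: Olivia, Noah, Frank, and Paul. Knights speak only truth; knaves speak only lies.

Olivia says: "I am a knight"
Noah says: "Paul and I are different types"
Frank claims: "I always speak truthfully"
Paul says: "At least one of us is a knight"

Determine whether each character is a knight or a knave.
Olivia is a knave.
Noah is a knave.
Frank is a knave.
Paul is a knave.

Verification:
- Olivia (knave) says "I am a knight" - this is FALSE (a lie) because Olivia is a knave.
- Noah (knave) says "Paul and I are different types" - this is FALSE (a lie) because Noah is a knave and Paul is a knave.
- Frank (knave) says "I always speak truthfully" - this is FALSE (a lie) because Frank is a knave.
- Paul (knave) says "At least one of us is a knight" - this is FALSE (a lie) because no one is a knight.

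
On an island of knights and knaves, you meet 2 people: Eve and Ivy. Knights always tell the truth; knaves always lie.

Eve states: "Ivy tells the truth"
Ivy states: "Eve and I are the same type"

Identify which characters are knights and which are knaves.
Eve is a knight.
Ivy is a knight.

Verification:
- Eve (knight) says "Ivy tells the truth" - this is TRUE because Ivy is a knight.
- Ivy (knight) says "Eve and I are the same type" - this is TRUE because Ivy is a knight and Eve is a knight.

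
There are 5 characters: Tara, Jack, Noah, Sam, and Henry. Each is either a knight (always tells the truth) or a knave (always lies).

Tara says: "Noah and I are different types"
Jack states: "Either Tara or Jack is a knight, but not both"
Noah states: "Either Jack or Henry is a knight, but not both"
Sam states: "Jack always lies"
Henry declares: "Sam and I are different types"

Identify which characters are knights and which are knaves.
Tara is a knave.
Jack is a knight.
Noah is a knave.
Sam is a knave.
Henry is a knight.

Verification:
- Tara (knave) says "Noah and I are different types" - this is FALSE (a lie) because Tara is a knave and Noah is a knave.
- Jack (knight) says "Either Tara or Jack is a knight, but not both" - this is TRUE because Tara is a knave and Jack is a knight.
- Noah (knave) says "Either Jack or Henry is a knight, but not both" - this is FALSE (a lie) because Jack is a knight and Henry is a knight.
- Sam (knave) says "Jack always lies" - this is FALSE (a lie) because Jack is a knight.
- Henry (knight) says "Sam and I are different types" - this is TRUE because Henry is a knight and Sam is a knave.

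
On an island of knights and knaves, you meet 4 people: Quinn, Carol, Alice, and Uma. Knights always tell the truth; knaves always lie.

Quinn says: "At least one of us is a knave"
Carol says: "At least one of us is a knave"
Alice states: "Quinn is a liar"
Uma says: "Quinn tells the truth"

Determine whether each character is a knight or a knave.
Quinn is a knight.
Carol is a knight.
Alice is a knave.
Uma is a knight.

Verification:
- Quinn (knight) says "At least one of us is a knave" - this is TRUE because Alice is a knave.
- Carol (knight) says "At least one of us is a knave" - this is TRUE because Alice is a knave.
- Alice (knave) says "Quinn is a liar" - this is FALSE (a lie) because Quinn is a knight.
- Uma (knight) says "Quinn tells the truth" - this is TRUE because Quinn is a knight.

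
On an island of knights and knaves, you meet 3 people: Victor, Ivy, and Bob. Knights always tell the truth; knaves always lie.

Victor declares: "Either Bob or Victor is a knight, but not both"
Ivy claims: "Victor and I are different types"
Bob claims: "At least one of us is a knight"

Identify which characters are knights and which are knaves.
Victor is a knave.
Ivy is a knave.
Bob is a knave.

Verification:
- Victor (knave) says "Either Bob or Victor is a knight, but not both" - this is FALSE (a lie) because Bob is a knave and Victor is a knave.
- Ivy (knave) says "Victor and I are different types" - this is FALSE (a lie) because Ivy is a knave and Victor is a knave.
- Bob (knave) says "At least one of us is a knight" - this is FALSE (a lie) because no one is a knight.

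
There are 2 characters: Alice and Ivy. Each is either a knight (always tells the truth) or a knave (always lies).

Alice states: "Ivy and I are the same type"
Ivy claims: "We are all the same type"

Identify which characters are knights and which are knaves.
Alice is a knight.
Ivy is a knight.

Verification:
- Alice (knight) says "Ivy and I are the same type" - this is TRUE because Alice is a knight and Ivy is a knight.
- Ivy (knight) says "We are all the same type" - this is TRUE because Alice and Ivy are knights.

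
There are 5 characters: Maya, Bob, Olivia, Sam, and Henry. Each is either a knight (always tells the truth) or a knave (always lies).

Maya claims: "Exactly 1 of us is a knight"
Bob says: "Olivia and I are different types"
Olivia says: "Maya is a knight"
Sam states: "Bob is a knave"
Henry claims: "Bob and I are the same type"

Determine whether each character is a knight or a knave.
Maya is a knave.
Bob is a knight.
Olivia is a knave.
Sam is a knave.
Henry is a knight.

Verification:
- Maya (knave) says "Exactly 1 of us is a knight" - this is FALSE (a lie) because there are 2 knights.
- Bob (knight) says "Olivia and I are different types" - this is TRUE because Bob is a knight and Olivia is a knave.
- Olivia (knave) says "Maya is a knight" - this is FALSE (a lie) because Maya is a knave.
- Sam (knave) says "Bob is a knave" - this is FALSE (a lie) because Bob is a knight.
- Henry (knight) says "Bob and I are the same type" - this is TRUE because Henry is a knight and Bob is a knight.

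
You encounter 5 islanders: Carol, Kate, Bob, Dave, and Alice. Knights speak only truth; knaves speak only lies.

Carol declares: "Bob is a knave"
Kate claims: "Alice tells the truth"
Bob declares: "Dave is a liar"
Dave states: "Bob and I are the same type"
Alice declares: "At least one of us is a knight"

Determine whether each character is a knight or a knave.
Carol is a knave.
Kate is a knight.
Bob is a knight.
Dave is a knave.
Alice is a knight.

Verification:
- Carol (knave) says "Bob is a knave" - this is FALSE (a lie) because Bob is a knight.
- Kate (knight) says "Alice tells the truth" - this is TRUE because Alice is a knight.
- Bob (knight) says "Dave is a liar" - this is TRUE because Dave is a knave.
- Dave (knave) says "Bob and I are the same type" - this is FALSE (a lie) because Dave is a knave and Bob is a knight.
- Alice (knight) says "At least one of us is a knight" - this is TRUE because Kate, Bob, and Alice are knights.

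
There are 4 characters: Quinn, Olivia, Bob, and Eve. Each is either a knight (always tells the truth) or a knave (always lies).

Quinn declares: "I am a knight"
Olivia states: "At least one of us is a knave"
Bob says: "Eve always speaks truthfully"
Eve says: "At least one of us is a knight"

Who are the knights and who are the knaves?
Quinn is a knave.
Olivia is a knight.
Bob is a knight.
Eve is a knight.

Verification:
- Quinn (knave) says "I am a knight" - this is FALSE (a lie) because Quinn is a knave.
- Olivia (knight) says "At least one of us is a knave" - this is TRUE because Quinn is a knave.
- Bob (knight) says "Eve always speaks truthfully" - this is TRUE because Eve is a knight.
- Eve (knight) says "At least one of us is a knight" - this is TRUE because Olivia, Bob, and Eve are knights.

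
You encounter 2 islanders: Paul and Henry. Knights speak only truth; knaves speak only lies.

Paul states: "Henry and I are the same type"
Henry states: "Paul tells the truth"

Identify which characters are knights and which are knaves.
Paul is a knight.
Henry is a knight.

Verification:
- Paul (knight) says "Henry and I are the same type" - this is TRUE because Paul is a knight and Henry is a knight.
- Henry (knight) says "Paul tells the truth" - this is TRUE because Paul is a knight.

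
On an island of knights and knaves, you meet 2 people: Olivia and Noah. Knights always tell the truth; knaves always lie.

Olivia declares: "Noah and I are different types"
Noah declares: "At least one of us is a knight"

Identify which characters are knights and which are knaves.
Olivia is a knave.
Noah is a knave.

Verification:
- Olivia (knave) says "Noah and I are different types" - this is FALSE (a lie) because Olivia is a knave and Noah is a knave.
- Noah (knave) says "At least one of us is a knight" - this is FALSE (a lie) because no one is a knight.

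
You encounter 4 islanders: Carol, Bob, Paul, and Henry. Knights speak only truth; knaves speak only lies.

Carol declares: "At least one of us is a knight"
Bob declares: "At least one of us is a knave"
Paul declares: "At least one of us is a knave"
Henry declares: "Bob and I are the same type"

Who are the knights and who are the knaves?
Carol is a knight.
Bob is a knight.
Paul is a knight.
Henry is a knave.

Verification:
- Carol (knight) says "At least one of us is a knight" - this is TRUE because Carol, Bob, and Paul are knights.
- Bob (knight) says "At least one of us is a knave" - this is TRUE because Henry is a knave.
- Paul (knight) says "At least one of us is a knave" - this is TRUE because Henry is a knave.
- Henry (knave) says "Bob and I are the same type" - this is FALSE (a lie) because Henry is a knave and Bob is a knight.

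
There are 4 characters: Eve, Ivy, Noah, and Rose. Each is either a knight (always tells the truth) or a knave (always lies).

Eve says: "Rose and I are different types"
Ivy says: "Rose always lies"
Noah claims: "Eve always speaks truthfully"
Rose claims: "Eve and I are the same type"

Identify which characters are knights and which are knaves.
Eve is a knight.
Ivy is a knight.
Noah is a knight.
Rose is a knave.

Verification:
- Eve (knight) says "Rose and I are different types" - this is TRUE because Eve is a knight and Rose is a knave.
- Ivy (knight) says "Rose always lies" - this is TRUE because Rose is a knave.
- Noah (knight) says "Eve always speaks truthfully" - this is TRUE because Eve is a knight.
- Rose (knave) says "Eve and I are the same type" - this is FALSE (a lie) because Rose is a knave and Eve is a knight.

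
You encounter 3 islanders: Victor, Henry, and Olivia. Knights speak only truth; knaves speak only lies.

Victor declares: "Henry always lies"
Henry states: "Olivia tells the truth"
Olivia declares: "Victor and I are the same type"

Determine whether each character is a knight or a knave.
Victor is a knight.
Henry is a knave.
Olivia is a knave.

Verification:
- Victor (knight) says "Henry always lies" - this is TRUE because Henry is a knave.
- Henry (knave) says "Olivia tells the truth" - this is FALSE (a lie) because Olivia is a knave.
- Olivia (knave) says "Victor and I are the same type" - this is FALSE (a lie) because Olivia is a knave and Victor is a knight.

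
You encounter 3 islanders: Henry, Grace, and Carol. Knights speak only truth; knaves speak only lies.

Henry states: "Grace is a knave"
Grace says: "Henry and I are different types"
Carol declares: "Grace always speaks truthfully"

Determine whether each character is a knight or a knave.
Henry is a knave.
Grace is a knight.
Carol is a knight.

Verification:
- Henry (knave) says "Grace is a knave" - this is FALSE (a lie) because Grace is a knight.
- Grace (knight) says "Henry and I are different types" - this is TRUE because Grace is a knight and Henry is a knave.
- Carol (knight) says "Grace always speaks truthfully" - this is TRUE because Grace is a knight.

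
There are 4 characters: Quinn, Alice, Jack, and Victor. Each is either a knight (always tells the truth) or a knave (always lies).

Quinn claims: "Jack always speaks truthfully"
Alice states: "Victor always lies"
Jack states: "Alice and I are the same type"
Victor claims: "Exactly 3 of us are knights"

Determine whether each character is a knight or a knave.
Quinn is a knave.
Alice is a knight.
Jack is a knave.
Victor is a knave.

Verification:
- Quinn (knave) says "Jack always speaks truthfully" - this is FALSE (a lie) because Jack is a knave.
- Alice (knight) says "Victor always lies" - this is TRUE because Victor is a knave.
- Jack (knave) says "Alice and I are the same type" - this is FALSE (a lie) because Jack is a knave and Alice is a knight.
- Victor (knave) says "Exactly 3 of us are knights" - this is FALSE (a lie) because there are 1 knights.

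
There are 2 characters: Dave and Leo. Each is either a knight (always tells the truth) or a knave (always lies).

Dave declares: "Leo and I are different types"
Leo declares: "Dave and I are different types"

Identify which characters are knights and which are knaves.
Dave is a knave.
Leo is a knave.

Verification:
- Dave (knave) says "Leo and I are different types" - this is FALSE (a lie) because Dave is a knave and Leo is a knave.
- Leo (knave) says "Dave and I are different types" - this is FALSE (a lie) because Leo is a knave and Dave is a knave.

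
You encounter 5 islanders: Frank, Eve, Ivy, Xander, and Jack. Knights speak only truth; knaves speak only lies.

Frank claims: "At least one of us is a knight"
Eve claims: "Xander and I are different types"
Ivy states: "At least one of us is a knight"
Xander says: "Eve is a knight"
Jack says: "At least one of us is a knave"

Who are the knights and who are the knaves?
Frank is a knight.
Eve is a knave.
Ivy is a knight.
Xander is a knave.
Jack is a knight.

Verification:
- Frank (knight) says "At least one of us is a knight" - this is TRUE because Frank, Ivy, and Jack are knights.
- Eve (knave) says "Xander and I are different types" - this is FALSE (a lie) because Eve is a knave and Xander is a knave.
- Ivy (knight) says "At least one of us is a knight" - this is TRUE because Frank, Ivy, and Jack are knights.
- Xander (knave) says "Eve is a knight" - this is FALSE (a lie) because Eve is a knave.
- Jack (knight) says "At least one of us is a knave" - this is TRUE because Eve and Xander are knaves.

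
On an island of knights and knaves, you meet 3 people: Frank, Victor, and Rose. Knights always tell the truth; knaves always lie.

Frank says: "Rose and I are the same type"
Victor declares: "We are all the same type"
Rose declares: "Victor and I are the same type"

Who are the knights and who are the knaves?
Frank is a knight.
Victor is a knight.
Rose is a knight.

Verification:
- Frank (knight) says "Rose and I are the same type" - this is TRUE because Frank is a knight and Rose is a knight.
- Victor (knight) says "We are all the same type" - this is TRUE because Frank, Victor, and Rose are knights.
- Rose (knight) says "Victor and I are the same type" - this is TRUE because Rose is a knight and Victor is a knight.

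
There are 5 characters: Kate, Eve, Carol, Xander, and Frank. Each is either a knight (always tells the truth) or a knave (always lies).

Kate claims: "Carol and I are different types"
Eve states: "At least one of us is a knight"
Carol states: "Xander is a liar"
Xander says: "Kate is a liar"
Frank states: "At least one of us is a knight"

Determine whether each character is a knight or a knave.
Kate is a knave.
Eve is a knight.
Carol is a knave.
Xander is a knight.
Frank is a knight.

Verification:
- Kate (knave) says "Carol and I are different types" - this is FALSE (a lie) because Kate is a knave and Carol is a knave.
- Eve (knight) says "At least one of us is a knight" - this is TRUE because Eve, Xander, and Frank are knights.
- Carol (knave) says "Xander is a liar" - this is FALSE (a lie) because Xander is a knight.
- Xander (knight) says "Kate is a liar" - this is TRUE because Kate is a knave.
- Frank (knight) says "At least one of us is a knight" - this is TRUE because Eve, Xander, and Frank are knights.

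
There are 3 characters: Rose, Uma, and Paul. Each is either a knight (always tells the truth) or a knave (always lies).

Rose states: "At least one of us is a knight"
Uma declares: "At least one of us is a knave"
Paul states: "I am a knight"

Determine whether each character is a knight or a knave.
Rose is a knight.
Uma is a knight.
Paul is a knave.

Verification:
- Rose (knight) says "At least one of us is a knight" - this is TRUE because Rose and Uma are knights.
- Uma (knight) says "At least one of us is a knave" - this is TRUE because Paul is a knave.
- Paul (knave) says "I am a knight" - this is FALSE (a lie) because Paul is a knave.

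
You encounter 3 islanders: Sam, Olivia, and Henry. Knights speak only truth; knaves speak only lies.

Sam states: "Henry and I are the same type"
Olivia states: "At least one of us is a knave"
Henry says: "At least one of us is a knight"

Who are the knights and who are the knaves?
Sam is a knave.
Olivia is a knight.
Henry is a knight.

Verification:
- Sam (knave) says "Henry and I are the same type" - this is FALSE (a lie) because Sam is a knave and Henry is a knight.
- Olivia (knight) says "At least one of us is a knave" - this is TRUE because Sam is a knave.
- Henry (knight) says "At least one of us is a knight" - this is TRUE because Olivia and Henry are knights.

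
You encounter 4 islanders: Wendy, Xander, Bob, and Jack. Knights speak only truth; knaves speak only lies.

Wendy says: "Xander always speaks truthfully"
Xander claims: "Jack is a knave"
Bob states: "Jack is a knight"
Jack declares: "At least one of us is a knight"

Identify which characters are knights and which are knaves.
Wendy is a knave.
Xander is a knave.
Bob is a knight.
Jack is a knight.

Verification:
- Wendy (knave) says "Xander always speaks truthfully" - this is FALSE (a lie) because Xander is a knave.
- Xander (knave) says "Jack is a knave" - this is FALSE (a lie) because Jack is a knight.
- Bob (knight) says "Jack is a knight" - this is TRUE because Jack is a knight.
- Jack (knight) says "At least one of us is a knight" - this is TRUE because Bob and Jack are knights.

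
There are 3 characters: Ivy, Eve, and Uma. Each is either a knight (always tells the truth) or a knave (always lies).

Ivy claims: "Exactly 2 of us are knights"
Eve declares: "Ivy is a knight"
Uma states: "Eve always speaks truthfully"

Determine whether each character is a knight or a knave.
Ivy is a knave.
Eve is a knave.
Uma is a knave.

Verification:
- Ivy (knave) says "Exactly 2 of us are knights" - this is FALSE (a lie) because there are 0 knights.
- Eve (knave) says "Ivy is a knight" - this is FALSE (a lie) because Ivy is a knave.
- Uma (knave) says "Eve always speaks truthfully" - this is FALSE (a lie) because Eve is a knave.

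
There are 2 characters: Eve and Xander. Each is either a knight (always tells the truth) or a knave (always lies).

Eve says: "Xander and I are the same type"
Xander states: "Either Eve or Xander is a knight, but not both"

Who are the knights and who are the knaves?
Eve is a knave.
Xander is a knight.

Verification:
- Eve (knave) says "Xander and I are the same type" - this is FALSE (a lie) because Eve is a knave and Xander is a knight.
- Xander (knight) says "Either Eve or Xander is a knight, but not both" - this is TRUE because Eve is a knave and Xander is a knight.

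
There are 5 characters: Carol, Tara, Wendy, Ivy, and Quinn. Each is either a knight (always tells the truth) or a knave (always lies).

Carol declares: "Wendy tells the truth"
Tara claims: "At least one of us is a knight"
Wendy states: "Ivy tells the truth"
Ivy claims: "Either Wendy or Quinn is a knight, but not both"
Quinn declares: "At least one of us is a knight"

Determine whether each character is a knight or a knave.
Carol is a knave.
Tara is a knave.
Wendy is a knave.
Ivy is a knave.
Quinn is a knave.

Verification:
- Carol (knave) says "Wendy tells the truth" - this is FALSE (a lie) because Wendy is a knave.
- Tara (knave) says "At least one of us is a knight" - this is FALSE (a lie) because no one is a knight.
- Wendy (knave) says "Ivy tells the truth" - this is FALSE (a lie) because Ivy is a knave.
- Ivy (knave) says "Either Wendy or Quinn is a knight, but not both" - this is FALSE (a lie) because Wendy is a knave and Quinn is a knave.
- Quinn (knave) says "At least one of us is a knight" - this is FALSE (a lie) because no one is a knight.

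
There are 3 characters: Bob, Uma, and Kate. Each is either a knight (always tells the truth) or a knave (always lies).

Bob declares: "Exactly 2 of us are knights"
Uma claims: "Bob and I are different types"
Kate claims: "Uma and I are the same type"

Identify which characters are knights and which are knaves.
Bob is a knave.
Uma is a knight.
Kate is a knave.

Verification:
- Bob (knave) says "Exactly 2 of us are knights" - this is FALSE (a lie) because there are 1 knights.
- Uma (knight) says "Bob and I are different types" - this is TRUE because Uma is a knight and Bob is a knave.
- Kate (knave) says "Uma and I are the same type" - this is FALSE (a lie) because Kate is a knave and Uma is a knight.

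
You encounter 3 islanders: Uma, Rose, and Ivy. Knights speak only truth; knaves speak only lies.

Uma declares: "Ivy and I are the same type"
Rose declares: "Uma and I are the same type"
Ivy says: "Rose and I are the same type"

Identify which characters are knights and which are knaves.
Uma is a knight.
Rose is a knight.
Ivy is a knight.

Verification:
- Uma (knight) says "Ivy and I are the same type" - this is TRUE because Uma is a knight and Ivy is a knight.
- Rose (knight) says "Uma and I are the same type" - this is TRUE because Rose is a knight and Uma is a knight.
- Ivy (knight) says "Rose and I are the same type" - this is TRUE because Ivy is a knight and Rose is a knight.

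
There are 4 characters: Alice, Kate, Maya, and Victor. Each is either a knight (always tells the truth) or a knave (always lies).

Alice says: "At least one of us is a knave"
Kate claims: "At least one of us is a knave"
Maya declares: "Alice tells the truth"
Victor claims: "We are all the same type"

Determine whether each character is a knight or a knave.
Alice is a knight.
Kate is a knight.
Maya is a knight.
Victor is a knave.

Verification:
- Alice (knight) says "At least one of us is a knave" - this is TRUE because Victor is a knave.
- Kate (knight) says "At least one of us is a knave" - this is TRUE because Victor is a knave.
- Maya (knight) says "Alice tells the truth" - this is TRUE because Alice is a knight.
- Victor (knave) says "We are all the same type" - this is FALSE (a lie) because Alice, Kate, and Maya are knights and Victor is a knave.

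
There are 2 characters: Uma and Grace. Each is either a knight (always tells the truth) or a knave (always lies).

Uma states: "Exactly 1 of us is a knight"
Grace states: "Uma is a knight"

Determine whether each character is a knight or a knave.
Uma is a knave.
Grace is a knave.

Verification:
- Uma (knave) says "Exactly 1 of us is a knight" - this is FALSE (a lie) because there are 0 knights.
- Grace (knave) says "Uma is a knight" - this is FALSE (a lie) because Uma is a knave.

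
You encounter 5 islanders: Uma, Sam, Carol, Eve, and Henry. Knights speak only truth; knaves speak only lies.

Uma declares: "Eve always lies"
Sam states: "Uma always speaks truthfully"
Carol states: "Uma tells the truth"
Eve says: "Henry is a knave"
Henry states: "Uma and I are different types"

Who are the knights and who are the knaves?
Uma is a knave.
Sam is a knave.
Carol is a knave.
Eve is a knight.
Henry is a knave.

Verification:
- Uma (knave) says "Eve always lies" - this is FALSE (a lie) because Eve is a knight.
- Sam (knave) says "Uma always speaks truthfully" - this is FALSE (a lie) because Uma is a knave.
- Carol (knave) says "Uma tells the truth" - this is FALSE (a lie) because Uma is a knave.
- Eve (knight) says "Henry is a knave" - this is TRUE because Henry is a knave.
- Henry (knave) says "Uma and I are different types" - this is FALSE (a lie) because Henry is a knave and Uma is a knave.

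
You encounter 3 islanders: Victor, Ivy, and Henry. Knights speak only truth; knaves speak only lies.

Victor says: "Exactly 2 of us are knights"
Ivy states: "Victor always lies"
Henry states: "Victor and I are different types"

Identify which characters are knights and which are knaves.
Victor is a knave.
Ivy is a knight.
Henry is a knave.

Verification:
- Victor (knave) says "Exactly 2 of us are knights" - this is FALSE (a lie) because there are 1 knights.
- Ivy (knight) says "Victor always lies" - this is TRUE because Victor is a knave.
- Henry (knave) says "Victor and I are different types" - this is FALSE (a lie) because Henry is a knave and Victor is a knave.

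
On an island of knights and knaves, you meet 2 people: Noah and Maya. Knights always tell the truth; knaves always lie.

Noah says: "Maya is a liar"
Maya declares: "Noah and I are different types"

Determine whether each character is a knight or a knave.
Noah is a knave.
Maya is a knight.

Verification:
- Noah (knave) says "Maya is a liar" - this is FALSE (a lie) because Maya is a knight.
- Maya (knight) says "Noah and I are different types" - this is TRUE because Maya is a knight and Noah is a knave.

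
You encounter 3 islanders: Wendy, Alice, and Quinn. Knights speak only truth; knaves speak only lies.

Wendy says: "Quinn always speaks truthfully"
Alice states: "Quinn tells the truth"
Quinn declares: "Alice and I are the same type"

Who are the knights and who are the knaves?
Wendy is a knight.
Alice is a knight.
Quinn is a knight.

Verification:
- Wendy (knight) says "Quinn always speaks truthfully" - this is TRUE because Quinn is a knight.
- Alice (knight) says "Quinn tells the truth" - this is TRUE because Quinn is a knight.
- Quinn (knight) says "Alice and I are the same type" - this is TRUE because Quinn is a knight and Alice is a knight.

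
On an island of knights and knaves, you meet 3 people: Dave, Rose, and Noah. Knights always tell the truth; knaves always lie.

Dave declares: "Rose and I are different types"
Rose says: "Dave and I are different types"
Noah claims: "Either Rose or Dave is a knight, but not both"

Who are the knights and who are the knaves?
Dave is a knave.
Rose is a knave.
Noah is a knave.

Verification:
- Dave (knave) says "Rose and I are different types" - this is FALSE (a lie) because Dave is a knave and Rose is a knave.
- Rose (knave) says "Dave and I are different types" - this is FALSE (a lie) because Rose is a knave and Dave is a knave.
- Noah (knave) says "Either Rose or Dave is a knight, but not both" - this is FALSE (a lie) because Rose is a knave and Dave is a knave.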